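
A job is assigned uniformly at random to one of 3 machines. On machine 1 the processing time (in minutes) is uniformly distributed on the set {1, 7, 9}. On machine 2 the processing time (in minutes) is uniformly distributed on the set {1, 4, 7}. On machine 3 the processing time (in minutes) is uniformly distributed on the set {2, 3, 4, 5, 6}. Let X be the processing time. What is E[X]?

E[X | machine 1] = (1+7+9)/3 = 17/3.
E[X | machine 2] = (1+4+7)/3 = 4.
E[X | machine 3] = (2+3+4+5+6)/5 = 4.
By the law of total expectation,
E[X] = (1/3)·(17/3) + (1/3)·(4) + (1/3)·(4) = 41/9.

41/9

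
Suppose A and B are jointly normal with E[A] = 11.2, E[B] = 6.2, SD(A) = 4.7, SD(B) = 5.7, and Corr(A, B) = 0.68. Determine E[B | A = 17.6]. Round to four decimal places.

E[B | A=x] = μ_B + ρ(σ_B/σ_A)(x − μ_A) for jointly normal variables.
E[B | A=17.6] = 6.2 + (0.68)·(5.7/4.7)·(17.6 − (11.2)) = 6.2 + (0.82468)·(6.4) = 11.4780.

11.4780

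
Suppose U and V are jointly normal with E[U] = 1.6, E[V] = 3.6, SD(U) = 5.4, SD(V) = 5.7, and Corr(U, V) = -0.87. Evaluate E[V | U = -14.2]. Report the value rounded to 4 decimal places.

The regression of V on U has slope ρ·σ_V/σ_U and passes through (μ_U, μ_V).
E[V | U=-14.2] = 3.6 + (-0.87)·(5.7/5.4)·(-14.2 − (1.6)) = 3.6 + (-0.918333)·(-15.8) = 18.1097.

18.1097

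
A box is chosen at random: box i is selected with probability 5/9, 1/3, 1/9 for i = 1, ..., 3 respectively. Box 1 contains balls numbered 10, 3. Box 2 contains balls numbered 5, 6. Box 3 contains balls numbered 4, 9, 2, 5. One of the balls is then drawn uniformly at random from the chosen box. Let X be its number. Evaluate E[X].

E[X | box 1] = (10+3)/2 = 13/2.
E[X | box 2] = (5+6)/2 = 11/2.
E[X | box 3] = (4+9+2+5)/4 = 5.
E[X] = (5/9)·(13/2) + (1/3)·(11/2) + (1/9)·(5) = 6.

6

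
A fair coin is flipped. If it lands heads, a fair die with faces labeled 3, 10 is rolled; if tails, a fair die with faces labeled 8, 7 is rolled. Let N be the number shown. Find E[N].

7

E[N | heads] = (3+10)/2 = 13/2.
E[N | tails] = (8+7)/2 = 15/2.
E[N] = (1/2)·(13/2) + (1/2)·(15/2) = 7.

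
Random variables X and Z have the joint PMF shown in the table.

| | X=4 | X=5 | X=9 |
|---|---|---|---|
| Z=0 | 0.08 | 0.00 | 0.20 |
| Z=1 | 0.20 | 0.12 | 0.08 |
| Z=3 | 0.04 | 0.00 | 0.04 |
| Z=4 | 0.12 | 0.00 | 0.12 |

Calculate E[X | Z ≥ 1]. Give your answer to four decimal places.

5.8333

P(Z ≥ 1) = 0.72.
Σ X·P over the event = 4·(0.20) + 4·(0.04) + 4·(0.12) + 5·(0.12) + 9·(0.08) + 9·(0.04) + 9·(0.12) = 4.20.
E[X | Z ≥ 1] = (4.20) / (0.72) = 5.8333.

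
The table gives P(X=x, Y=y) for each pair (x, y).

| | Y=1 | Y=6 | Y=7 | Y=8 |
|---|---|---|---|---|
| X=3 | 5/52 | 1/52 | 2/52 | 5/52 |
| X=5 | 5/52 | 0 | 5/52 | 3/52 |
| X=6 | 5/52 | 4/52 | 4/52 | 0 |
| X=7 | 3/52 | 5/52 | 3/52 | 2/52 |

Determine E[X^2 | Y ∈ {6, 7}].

P(Y ∈ {6, 7}) = 6/13.
Σ X^2·P over the event = 9·(1/52) + 9·(2/52) + 25·(5/52) + 36·(4/52) + 36·(4/52) + 49·(5/52) + 49·(3/52) = 16.
E[X^2 | Y ∈ {6, 7}] = (16) / (6/13) = 104/3.

104/3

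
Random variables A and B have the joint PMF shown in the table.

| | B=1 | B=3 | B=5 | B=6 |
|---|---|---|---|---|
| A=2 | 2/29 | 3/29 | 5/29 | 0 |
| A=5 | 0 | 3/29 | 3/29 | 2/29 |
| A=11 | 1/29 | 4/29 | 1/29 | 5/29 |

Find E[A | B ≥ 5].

101/16

P(B ≥ 5) = 16/29.
Σ A·P over the event = 2·(5/29) + 5·(3/29) + 5·(2/29) + 11·(1/29) + 11·(5/29) = 101/29.
E[A | B ≥ 5] = (101/29) / (16/29) = 101/16.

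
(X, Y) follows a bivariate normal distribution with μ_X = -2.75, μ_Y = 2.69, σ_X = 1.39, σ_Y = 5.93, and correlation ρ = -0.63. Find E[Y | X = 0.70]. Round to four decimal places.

The regression of Y on X has slope ρ·σ_Y/σ_X and passes through (μ_X, μ_Y).
E[Y | X=0.70] = 2.69 + (-0.63)·(5.93/1.39)·(0.70 − (-2.75)) = 2.69 + (-2.6877)·(3.45) = -6.5826.

-6.5826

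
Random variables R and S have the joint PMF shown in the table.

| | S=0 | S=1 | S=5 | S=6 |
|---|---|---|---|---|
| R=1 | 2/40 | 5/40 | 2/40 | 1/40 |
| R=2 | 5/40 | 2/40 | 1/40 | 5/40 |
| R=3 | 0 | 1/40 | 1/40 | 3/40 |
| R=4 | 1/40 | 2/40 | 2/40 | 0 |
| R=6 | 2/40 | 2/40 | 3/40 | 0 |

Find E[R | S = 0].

14/5

P(S = 0) = 1/4.
Σ R·P over the event = 1·(2/40) + 2·(5/40) + 4·(1/40) + 6·(2/40) = 7/10.
E[R | S = 0] = (7/10) / (1/4) = 14/5.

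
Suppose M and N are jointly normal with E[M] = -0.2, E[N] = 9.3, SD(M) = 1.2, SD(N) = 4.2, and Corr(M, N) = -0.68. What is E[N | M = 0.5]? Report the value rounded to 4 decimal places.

For a bivariate normal, E[N | M=x] = μ_N + ρ·(σ_N/σ_M)·(x − μ_M).
E[N | M=0.5] = 9.3 + (-0.68)·(4.2/1.2)·(0.5 − (-0.2)) = 9.3 + (-2.38)·(0.7) = 7.6340.

7.6340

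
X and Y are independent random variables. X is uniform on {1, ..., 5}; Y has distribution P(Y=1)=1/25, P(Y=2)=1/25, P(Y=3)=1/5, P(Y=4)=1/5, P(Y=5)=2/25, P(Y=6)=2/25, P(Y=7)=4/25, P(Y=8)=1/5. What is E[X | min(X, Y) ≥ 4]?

9/2

P(min(X, Y) ≥ 4) = 36/125.
Summing X·P(x,y) over outcomes with min(X, Y) ≥ 4 gives 162/125.
E[X | min(X, Y) ≥ 4] = (162/125) / (36/125) = 9/2.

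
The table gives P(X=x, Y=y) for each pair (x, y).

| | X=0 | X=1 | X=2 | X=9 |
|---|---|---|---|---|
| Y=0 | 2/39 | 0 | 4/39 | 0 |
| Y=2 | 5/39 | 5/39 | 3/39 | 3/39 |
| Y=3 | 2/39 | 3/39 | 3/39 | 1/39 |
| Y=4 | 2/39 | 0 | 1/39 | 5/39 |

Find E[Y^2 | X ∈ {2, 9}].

39/5

P(X ∈ {2, 9}) = 20/39.
Σ Y^2·P over the event = 0·(4/39) + 4·(3/39) + 9·(3/39) + 16·(1/39) + 4·(3/39) + 9·(1/39) + 16·(5/39) = 4.
E[Y^2 | X ∈ {2, 9}] = (4) / (20/39) = 39/5.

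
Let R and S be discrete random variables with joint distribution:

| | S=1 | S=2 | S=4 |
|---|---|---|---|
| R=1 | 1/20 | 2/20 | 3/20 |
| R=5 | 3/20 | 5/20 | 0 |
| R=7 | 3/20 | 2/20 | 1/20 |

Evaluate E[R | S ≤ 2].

P(S ≤ 2) = 4/5.
Σ R·P over the event = 1·(1/20) + 1·(2/20) + 5·(3/20) + 5·(5/20) + 7·(3/20) + 7·(2/20) = 39/10.
E[R | S ≤ 2] = (39/10) / (4/5) = 39/8.

39/8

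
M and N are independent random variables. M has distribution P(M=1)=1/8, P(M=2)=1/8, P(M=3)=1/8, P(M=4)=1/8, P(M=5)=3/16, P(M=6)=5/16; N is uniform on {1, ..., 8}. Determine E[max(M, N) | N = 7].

7

P(N = 7) = 1/8.
Summing max(M,N)·P(x,y) over outcomes with N = 7 gives 7/8.
E[max(M, N) | N = 7] = (7/8) / (1/8) = 7.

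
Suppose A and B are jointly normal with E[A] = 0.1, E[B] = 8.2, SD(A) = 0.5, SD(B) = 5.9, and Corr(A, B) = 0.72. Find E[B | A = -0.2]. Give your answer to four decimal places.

E[B | A=x] = μ_B + ρ(σ_B/σ_A)(x − μ_A) for jointly normal variables.
E[B | A=-0.2] = 8.2 + (0.72)·(5.9/0.5)·(-0.2 − (0.1)) = 8.2 + (8.496)·(-0.3) = 5.6512.

5.6512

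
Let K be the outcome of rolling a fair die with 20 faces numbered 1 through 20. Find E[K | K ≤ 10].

11/2

Given K ≤ 10, K is equally likely to be any of {1, 2, 3, 4, 5, 6, 7, 8, 9, 10}.
E[K | K ≤ 10] = (1 + 2 + 3 + 4 + 5 + 6 + 7 + 8 + 9 + 10) / 10 = 11/2.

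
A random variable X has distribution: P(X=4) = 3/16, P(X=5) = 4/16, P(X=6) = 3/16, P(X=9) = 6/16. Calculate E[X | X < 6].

32/7

P(X < 6) = 7/16.
Σ over the event: 4·3/16 + 5·1/4 = 2.
E[X | X < 6] = (2) / (7/16) = 32/7.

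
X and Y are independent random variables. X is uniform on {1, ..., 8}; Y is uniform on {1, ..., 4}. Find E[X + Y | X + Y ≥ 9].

Outcomes with X + Y ≥ 9: (5,4), (6,3), (6,4), (7,2), (7,3), (7,4), (8,1), (8,2), (8,3), (8,4), each with probability 1/32.
E[X + Y | X + Y ≥ 9] = (9 + 9 + 10 + 9 + 10 + 11 + 9 + 10 + 11 + 12) / 10 = 10.

10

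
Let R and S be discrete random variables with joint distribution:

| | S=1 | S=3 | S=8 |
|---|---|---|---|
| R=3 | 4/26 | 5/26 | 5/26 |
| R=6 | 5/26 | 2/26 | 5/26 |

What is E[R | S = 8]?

9/2

P(S = 8) = 5/13.
Σ R·P over the event = 3·(5/26) + 6·(5/26) = 45/26.
E[R | S = 8] = (45/26) / (5/13) = 9/2.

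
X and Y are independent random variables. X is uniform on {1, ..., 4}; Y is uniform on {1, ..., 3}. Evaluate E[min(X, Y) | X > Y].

P(X > Y) = 1/2.
Summing min(X,Y)·P(x,y) over outcomes with X > Y gives 5/6.
E[min(X, Y) | X > Y] = (5/6) / (1/2) = 5/3.

5/3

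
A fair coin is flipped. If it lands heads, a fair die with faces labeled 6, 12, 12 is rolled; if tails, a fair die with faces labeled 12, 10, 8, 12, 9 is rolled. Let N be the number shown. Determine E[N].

101/10

E[N | heads] = (6+12+12)/3 = 10.
E[N | tails] = (12+10+8+12+9)/5 = 51/5.
E[N] = (1/2)·(10) + (1/2)·(51/5) = 101/10.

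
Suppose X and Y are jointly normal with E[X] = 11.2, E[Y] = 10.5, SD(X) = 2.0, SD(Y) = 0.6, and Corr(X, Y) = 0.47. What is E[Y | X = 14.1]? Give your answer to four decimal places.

E[Y | X=x] = μ_Y + ρ(σ_Y/σ_X)(x − μ_X) for jointly normal variables.
E[Y | X=14.1] = 10.5 + (0.47)·(0.6/2.0)·(14.1 − (11.2)) = 10.5 + (0.141)·(2.9) = 10.9089.

10.9089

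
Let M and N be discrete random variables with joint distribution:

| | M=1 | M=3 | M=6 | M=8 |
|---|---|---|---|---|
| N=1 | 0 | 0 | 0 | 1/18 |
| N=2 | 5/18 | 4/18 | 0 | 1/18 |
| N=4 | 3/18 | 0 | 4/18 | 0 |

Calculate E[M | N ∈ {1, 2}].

3

P(N ∈ {1, 2}) = 11/18.
Σ M·P over the event = 1·(5/18) + 3·(4/18) + 8·(1/18) + 8·(1/18) = 11/6.
E[M | N ∈ {1, 2}] = (11/6) / (11/18) = 3.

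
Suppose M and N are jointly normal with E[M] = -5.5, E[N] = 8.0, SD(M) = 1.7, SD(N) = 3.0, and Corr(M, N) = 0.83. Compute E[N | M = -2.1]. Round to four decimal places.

12.9800

E[N | M=x] = μ_N + ρ(σ_N/σ_M)(x − μ_M) for jointly normal variables.
E[N | M=-2.1] = 8.0 + (0.83)·(3.0/1.7)·(-2.1 − (-5.5)) = 8.0 + (1.4647)·(3.4) = 12.9800.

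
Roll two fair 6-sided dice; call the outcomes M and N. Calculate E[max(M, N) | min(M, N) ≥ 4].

49/9

P(min(M, N) ≥ 4) = 1/4.
Summing max(M,N)·P(x,y) over outcomes with min(M, N) ≥ 4 gives 49/36.
E[max(M, N) | min(M, N) ≥ 4] = (49/36) / (1/4) = 49/9.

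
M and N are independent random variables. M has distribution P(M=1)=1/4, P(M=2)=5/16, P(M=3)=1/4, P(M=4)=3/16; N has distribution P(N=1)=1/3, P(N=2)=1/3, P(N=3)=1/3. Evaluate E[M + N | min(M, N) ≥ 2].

16/3

P(min(M, N) ≥ 2) = 1/2.
Summing (M+N)·P(x,y) over outcomes with min(M, N) ≥ 2 gives 8/3.
E[M + N | min(M, N) ≥ 2] = (8/3) / (1/2) = 16/3.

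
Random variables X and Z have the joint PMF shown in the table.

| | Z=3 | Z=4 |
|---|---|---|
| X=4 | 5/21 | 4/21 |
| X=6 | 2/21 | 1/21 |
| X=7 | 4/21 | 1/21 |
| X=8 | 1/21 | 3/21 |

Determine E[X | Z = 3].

P(Z = 3) = 4/7.
Σ X·P over the event = 4·(5/21) + 6·(2/21) + 7·(4/21) + 8·(1/21) = 68/21.
E[X | Z = 3] = (68/21) / (4/7) = 17/3.

17/3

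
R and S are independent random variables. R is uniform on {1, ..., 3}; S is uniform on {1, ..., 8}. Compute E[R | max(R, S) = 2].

5/3

Outcomes with max(R, S) = 2: (1,2), (2,1), (2,2), each with probability 1/24.
E[R | max(R, S) = 2] = (1 + 2 + 2) / 3 = 5/3.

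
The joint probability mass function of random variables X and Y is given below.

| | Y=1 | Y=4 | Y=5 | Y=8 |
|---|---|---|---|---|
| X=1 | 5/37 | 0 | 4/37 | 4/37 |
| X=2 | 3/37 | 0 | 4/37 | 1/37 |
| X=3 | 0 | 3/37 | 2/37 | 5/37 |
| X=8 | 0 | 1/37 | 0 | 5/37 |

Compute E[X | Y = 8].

61/15

P(Y = 8) = 15/37.
Σ X·P over the event = 1·(4/37) + 2·(1/37) + 3·(5/37) + 8·(5/37) = 61/37.
E[X | Y = 8] = (61/37) / (15/37) = 61/15.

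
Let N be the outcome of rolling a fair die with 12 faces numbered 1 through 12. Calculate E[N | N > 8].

21/2

Given N > 8, N is equally likely to be any of {9, 10, 11, 12}.
E[N | N > 8] = (9 + 10 + 11 + 12) / 4 = 21/2.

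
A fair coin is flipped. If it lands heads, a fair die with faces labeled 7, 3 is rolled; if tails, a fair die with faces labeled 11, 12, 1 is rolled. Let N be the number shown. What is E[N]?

E[N | heads] = (7+3)/2 = 5.
E[N | tails] = (11+12+1)/3 = 8.
By the law of total expectation,
E[N] = (1/2)·(5) + (1/2)·(8) = 13/2.

13/2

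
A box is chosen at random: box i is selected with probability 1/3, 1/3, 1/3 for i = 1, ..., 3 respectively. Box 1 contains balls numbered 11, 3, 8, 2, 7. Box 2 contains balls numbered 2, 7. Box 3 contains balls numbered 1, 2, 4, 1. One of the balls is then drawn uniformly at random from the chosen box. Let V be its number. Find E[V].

127/30

E[V | box 1] = (11+3+8+2+7)/5 = 31/5.
E[V | box 2] = (2+7)/2 = 9/2.
E[V | box 3] = (1+2+4+1)/4 = 2.
E[V] = (1/3)·(31/5) + (1/3)·(9/2) + (1/3)·(2) = 127/30.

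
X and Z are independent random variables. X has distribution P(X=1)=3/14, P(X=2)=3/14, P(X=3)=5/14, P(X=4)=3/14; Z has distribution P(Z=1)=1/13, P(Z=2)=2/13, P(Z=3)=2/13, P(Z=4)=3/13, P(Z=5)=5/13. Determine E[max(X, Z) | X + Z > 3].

P(X + Z > 3) = 85/91.
Summing max(X,Z)·P(x,y) over outcomes with X + Z > 3 gives 701/182.
E[max(X, Z) | X + Z > 3] = (701/182) / (85/91) = 701/170.

701/170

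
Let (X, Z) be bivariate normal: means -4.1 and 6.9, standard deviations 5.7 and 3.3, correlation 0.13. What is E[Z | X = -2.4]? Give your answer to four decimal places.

7.0279

E[Z | X=x] = μ_Z + ρ(σ_Z/σ_X)(x − μ_X) for jointly normal variables.
E[Z | X=-2.4] = 6.9 + (0.13)·(3.3/5.7)·(-2.4 − (-4.1)) = 6.9 + (0.075263)·(1.7) = 7.0279.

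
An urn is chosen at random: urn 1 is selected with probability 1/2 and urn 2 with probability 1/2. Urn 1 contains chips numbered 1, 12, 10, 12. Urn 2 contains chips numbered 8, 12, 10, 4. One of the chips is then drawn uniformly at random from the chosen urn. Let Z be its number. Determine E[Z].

E[Z | urn 1] = (1+12+10+12)/4 = 35/4.
E[Z | urn 2] = (8+12+10+4)/4 = 17/2.
E[Z] = (1/2)·(35/4) + (1/2)·(17/2) = 69/8.

69/8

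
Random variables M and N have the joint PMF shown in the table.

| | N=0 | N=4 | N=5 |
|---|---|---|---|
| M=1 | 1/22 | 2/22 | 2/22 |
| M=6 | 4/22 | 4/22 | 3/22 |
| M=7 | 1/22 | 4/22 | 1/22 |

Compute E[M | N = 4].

27/5

P(N = 4) = 5/11.
Σ M·P over the event = 1·(2/22) + 6·(4/22) + 7·(4/22) = 27/11.
E[M | N = 4] = (27/11) / (5/11) = 27/5.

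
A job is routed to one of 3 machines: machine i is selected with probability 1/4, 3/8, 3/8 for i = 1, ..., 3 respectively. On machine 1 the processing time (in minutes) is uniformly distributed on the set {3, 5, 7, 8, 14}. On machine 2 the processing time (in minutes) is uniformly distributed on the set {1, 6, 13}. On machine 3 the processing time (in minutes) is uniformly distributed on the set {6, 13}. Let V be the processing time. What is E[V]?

633/80

E[V | machine 1] = (3+5+7+8+14)/5 = 37/5.
E[V | machine 2] = (1+6+13)/3 = 20/3.
E[V | machine 3] = (6+13)/2 = 19/2.
By the law of total expectation,
E[V] = (1/4)·(37/5) + (3/8)·(20/3) + (3/8)·(19/2) = 633/80.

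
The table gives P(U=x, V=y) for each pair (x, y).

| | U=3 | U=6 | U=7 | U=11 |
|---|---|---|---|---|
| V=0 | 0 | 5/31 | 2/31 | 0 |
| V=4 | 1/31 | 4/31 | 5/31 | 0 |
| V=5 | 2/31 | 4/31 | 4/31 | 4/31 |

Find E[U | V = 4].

31/5

P(V = 4) = 10/31.
Σ U·P over the event = 3·(1/31) + 6·(4/31) + 7·(5/31) = 2.
E[U | V = 4] = (2) / (10/31) = 31/5.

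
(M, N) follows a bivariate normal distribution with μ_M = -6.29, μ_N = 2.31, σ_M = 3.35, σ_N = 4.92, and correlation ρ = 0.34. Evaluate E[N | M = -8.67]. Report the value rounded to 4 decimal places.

1.1216

E[N | M=x] = μ_N + ρ(σ_N/σ_M)(x − μ_M) for jointly normal variables.
E[N | M=-8.67] = 2.31 + (0.34)·(4.92/3.35)·(-8.67 − (-6.29)) = 2.31 + (0.49934)·(-2.38) = 1.1216.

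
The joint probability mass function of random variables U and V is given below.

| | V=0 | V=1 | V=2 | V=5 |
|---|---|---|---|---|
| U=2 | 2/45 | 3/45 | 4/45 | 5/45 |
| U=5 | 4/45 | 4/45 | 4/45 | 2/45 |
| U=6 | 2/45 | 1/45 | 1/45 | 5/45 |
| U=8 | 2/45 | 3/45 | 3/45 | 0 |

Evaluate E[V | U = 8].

P(U = 8) = 8/45.
Summing V·P(U=x,V=y) over the conditioning event gives 1/5.
E[V | U = 8] = (1/5) / (8/45) = 9/8.

9/8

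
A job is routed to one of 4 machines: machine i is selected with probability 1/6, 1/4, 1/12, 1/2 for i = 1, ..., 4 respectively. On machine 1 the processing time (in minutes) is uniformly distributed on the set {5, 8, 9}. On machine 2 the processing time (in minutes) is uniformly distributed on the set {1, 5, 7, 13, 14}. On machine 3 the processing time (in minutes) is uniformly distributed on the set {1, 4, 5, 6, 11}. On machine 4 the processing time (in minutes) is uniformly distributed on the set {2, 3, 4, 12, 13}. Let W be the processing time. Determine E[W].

E[W | machine 1] = (5+8+9)/3 = 22/3.
E[W | machine 2] = (1+5+7+13+14)/5 = 8.
E[W | machine 3] = (1+4+5+6+11)/5 = 27/5.
E[W | machine 4] = (2+3+4+12+13)/5 = 34/5.
E[W] = (1/6)·(22/3) + (1/4)·(8) + (1/12)·(27/5) + (1/2)·(34/5) = 1273/180.

1273/180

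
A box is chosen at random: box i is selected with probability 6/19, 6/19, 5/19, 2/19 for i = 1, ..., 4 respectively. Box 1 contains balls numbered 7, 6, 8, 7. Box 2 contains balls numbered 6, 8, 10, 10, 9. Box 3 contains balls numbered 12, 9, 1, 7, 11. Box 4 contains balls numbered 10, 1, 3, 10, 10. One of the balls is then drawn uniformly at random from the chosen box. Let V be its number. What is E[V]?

E[V | box 1] = (7+6+8+7)/4 = 7.
E[V | box 2] = (6+8+10+10+9)/5 = 43/5.
E[V | box 3] = (12+9+1+7+11)/5 = 8.
E[V | box 4] = (10+1+3+10+10)/5 = 34/5.
By the law of total expectation,
E[V] = (6/19)·(7) + (6/19)·(43/5) + (5/19)·(8) + (2/19)·(34/5) = 736/95.

736/95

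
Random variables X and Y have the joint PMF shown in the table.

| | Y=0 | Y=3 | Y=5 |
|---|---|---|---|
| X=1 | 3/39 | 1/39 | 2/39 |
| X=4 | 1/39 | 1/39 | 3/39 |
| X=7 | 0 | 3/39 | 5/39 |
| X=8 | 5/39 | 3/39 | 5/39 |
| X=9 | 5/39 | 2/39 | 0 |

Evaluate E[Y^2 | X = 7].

P(X = 7) = 8/39.
Σ Y^2·P over the event = 9·(3/39) + 25·(5/39) = 152/39.
E[Y^2 | X = 7] = (152/39) / (8/39) = 19.

19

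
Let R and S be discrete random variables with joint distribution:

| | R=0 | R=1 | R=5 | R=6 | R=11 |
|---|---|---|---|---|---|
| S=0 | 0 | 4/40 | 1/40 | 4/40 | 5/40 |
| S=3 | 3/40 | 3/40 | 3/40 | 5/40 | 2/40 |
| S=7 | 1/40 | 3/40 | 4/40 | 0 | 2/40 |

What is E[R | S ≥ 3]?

P(S ≥ 3) = 13/20.
Summing R·P(R=x,S=y) over the conditioning event gives 23/8.
E[R | S ≥ 3] = (23/8) / (13/20) = 115/26.

115/26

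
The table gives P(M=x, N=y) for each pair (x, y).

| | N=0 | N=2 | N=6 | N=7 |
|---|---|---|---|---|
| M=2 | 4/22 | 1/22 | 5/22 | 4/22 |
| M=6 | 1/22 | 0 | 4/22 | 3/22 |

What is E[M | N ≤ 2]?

P(N ≤ 2) = 3/11.
Σ M·P over the event = 2·(4/22) + 2·(1/22) + 6·(1/22) = 8/11.
E[M | N ≤ 2] = (8/11) / (3/11) = 8/3.

8/3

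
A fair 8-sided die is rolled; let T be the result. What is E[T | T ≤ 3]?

Given T ≤ 3, T is equally likely to be any of {1, 2, 3}.
E[T | T ≤ 3] = (1 + 2 + 3) / 3 = 2.

2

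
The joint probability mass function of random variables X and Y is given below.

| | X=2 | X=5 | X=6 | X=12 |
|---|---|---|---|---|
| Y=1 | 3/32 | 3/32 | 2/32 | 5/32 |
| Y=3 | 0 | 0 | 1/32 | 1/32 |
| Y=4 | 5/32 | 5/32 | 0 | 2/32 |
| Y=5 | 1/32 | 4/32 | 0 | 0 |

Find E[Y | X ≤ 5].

71/21

P(X ≤ 5) = 21/32.
Σ Y·P over the event = 1·(3/32) + 4·(5/32) + 5·(1/32) + 1·(3/32) + 4·(5/32) + 5·(4/32) = 71/32.
E[Y | X ≤ 5] = (71/32) / (21/32) = 71/21.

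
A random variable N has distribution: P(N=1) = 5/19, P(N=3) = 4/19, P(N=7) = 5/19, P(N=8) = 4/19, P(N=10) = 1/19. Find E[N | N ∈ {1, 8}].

P(N ∈ {1, 8}) = 9/19.
Σ over the event: 1·5/19 + 8·4/19 = 37/19.
E[N | N ∈ {1, 8}] = (37/19) / (9/19) = 37/9.

37/9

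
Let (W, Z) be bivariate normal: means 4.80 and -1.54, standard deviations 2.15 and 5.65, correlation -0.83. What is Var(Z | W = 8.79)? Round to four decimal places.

For a bivariate normal, Var(Z | W=x) = σ_Z²(1 − ρ²).
Var(Z | W=8.79) = (5.65)²·(1 − (-0.83)²) = 31.9225·0.3111 = 9.9311.

9.9311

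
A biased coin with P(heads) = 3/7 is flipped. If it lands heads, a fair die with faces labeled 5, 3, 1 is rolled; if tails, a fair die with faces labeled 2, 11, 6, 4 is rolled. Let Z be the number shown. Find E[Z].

32/7

E[Z | heads] = (5+3+1)/3 = 3.
E[Z | tails] = (2+11+6+4)/4 = 23/4.
By the law of total expectation,
E[Z] = (3/7)·(3) + (4/7)·(23/4) = 32/7.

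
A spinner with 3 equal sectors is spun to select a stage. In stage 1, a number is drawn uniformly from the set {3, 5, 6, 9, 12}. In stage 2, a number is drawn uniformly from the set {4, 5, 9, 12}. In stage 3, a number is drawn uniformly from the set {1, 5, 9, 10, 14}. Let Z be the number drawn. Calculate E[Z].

223/30

E[Z | stage 1] = (3+5+6+9+12)/5 = 7.
E[Z | stage 2] = (4+5+9+12)/4 = 15/2.
E[Z | stage 3] = (1+5+9+10+14)/5 = 39/5.
E[Z] = (1/3)·(7) + (1/3)·(15/2) + (1/3)·(39/5) = 223/30.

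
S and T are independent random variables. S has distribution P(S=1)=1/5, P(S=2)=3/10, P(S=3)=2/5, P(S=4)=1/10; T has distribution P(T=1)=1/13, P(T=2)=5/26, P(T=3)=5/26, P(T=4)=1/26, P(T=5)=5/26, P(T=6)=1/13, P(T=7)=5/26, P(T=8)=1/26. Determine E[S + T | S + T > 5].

193/24

P(S + T > 5) = 42/65.
Summing (S+T)·P(x,y) over outcomes with S + T > 5 gives 1351/260.
E[S + T | S + T > 5] = (1351/260) / (42/65) = 193/24.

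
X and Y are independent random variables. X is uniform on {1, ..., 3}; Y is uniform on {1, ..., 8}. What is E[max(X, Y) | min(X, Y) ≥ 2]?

71/14

P(min(X, Y) ≥ 2) = 7/12.
Summing max(X,Y)·P(x,y) over outcomes with min(X, Y) ≥ 2 gives 71/24.
E[max(X, Y) | min(X, Y) ≥ 2] = (71/24) / (7/12) = 71/14.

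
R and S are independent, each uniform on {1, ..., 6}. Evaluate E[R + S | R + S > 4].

P(R + S > 4) = 5/6.
Summing (R+S)·P(x,y) over outcomes with R + S > 4 gives 58/9.
E[R + S | R + S > 4] = (58/9) / (5/6) = 116/15.

116/15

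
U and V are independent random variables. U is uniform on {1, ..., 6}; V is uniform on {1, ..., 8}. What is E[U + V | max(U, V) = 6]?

P(max(U, V) = 6) = 11/48.
Summing (U+V)·P(x,y) over outcomes with max(U, V) = 6 gives 17/8.
E[U + V | max(U, V) = 6] = (17/8) / (11/48) = 102/11.

102/11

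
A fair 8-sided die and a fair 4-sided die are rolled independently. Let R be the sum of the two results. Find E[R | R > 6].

P(R > 6) = 9/16.
Σ over the event: 7·1/8 + 8·1/8 + 9·1/8 + 10·3/32 + 11·1/16 + 12·1/32 = 5.
E[R | R > 6] = (5) / (9/16) = 80/9.

80/9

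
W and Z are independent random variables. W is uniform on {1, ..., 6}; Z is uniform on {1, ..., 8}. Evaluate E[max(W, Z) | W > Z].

P(W > Z) = 5/16.
Summing max(W,Z)·P(x,y) over outcomes with W > Z gives 35/24.
E[max(W, Z) | W > Z] = (35/24) / (5/16) = 14/3.

14/3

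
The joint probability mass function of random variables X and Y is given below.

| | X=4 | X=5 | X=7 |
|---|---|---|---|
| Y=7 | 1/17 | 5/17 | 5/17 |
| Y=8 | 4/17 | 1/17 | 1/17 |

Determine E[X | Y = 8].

P(Y = 8) = 6/17.
Σ X·P over the event = 4·(4/17) + 5·(1/17) + 7·(1/17) = 28/17.
E[X | Y = 8] = (28/17) / (6/17) = 14/3.

14/3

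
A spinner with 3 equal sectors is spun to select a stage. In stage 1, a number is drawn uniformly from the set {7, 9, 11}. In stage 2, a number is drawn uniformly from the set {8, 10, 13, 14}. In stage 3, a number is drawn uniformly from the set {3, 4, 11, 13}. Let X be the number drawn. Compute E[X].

28/3

E[X | stage 1] = (7+9+11)/3 = 9.
E[X | stage 2] = (8+10+13+14)/4 = 45/4.
E[X | stage 3] = (3+4+11+13)/4 = 31/4.
E[X] = (1/3)·(9) + (1/3)·(45/4) + (1/3)·(31/4) = 28/3.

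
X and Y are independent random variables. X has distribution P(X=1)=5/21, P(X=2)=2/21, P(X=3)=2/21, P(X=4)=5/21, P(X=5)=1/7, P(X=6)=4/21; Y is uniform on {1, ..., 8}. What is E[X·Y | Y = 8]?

P(Y = 8) = 1/8.
Summing XY·P(x,y) over outcomes with Y = 8 gives 74/21.
E[X·Y | Y = 8] = (74/21) / (1/8) = 592/21.

592/21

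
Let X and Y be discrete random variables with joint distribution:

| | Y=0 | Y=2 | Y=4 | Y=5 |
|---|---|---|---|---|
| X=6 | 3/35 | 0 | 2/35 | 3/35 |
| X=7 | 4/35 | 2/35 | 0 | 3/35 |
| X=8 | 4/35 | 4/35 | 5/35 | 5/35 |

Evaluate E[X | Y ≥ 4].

131/18

P(Y ≥ 4) = 18/35.
Σ X·P over the event = 6·(2/35) + 6·(3/35) + 7·(3/35) + 8·(5/35) + 8·(5/35) = 131/35.
E[X | Y ≥ 4] = (131/35) / (18/35) = 131/18.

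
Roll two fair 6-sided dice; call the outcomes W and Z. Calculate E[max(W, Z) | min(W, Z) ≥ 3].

41/8

P(min(W, Z) ≥ 3) = 4/9.
Summing max(W,Z)·P(x,y) over outcomes with min(W, Z) ≥ 3 gives 41/18.
E[max(W, Z) | min(W, Z) ≥ 3] = (41/18) / (4/9) = 41/8.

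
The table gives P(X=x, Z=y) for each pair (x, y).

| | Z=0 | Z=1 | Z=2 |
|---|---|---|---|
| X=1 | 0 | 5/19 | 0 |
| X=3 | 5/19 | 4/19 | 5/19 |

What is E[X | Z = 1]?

P(Z = 1) = 9/19.
Summing X·P(X=x,Z=y) over the conditioning event gives 17/19.
E[X | Z = 1] = (17/19) / (9/19) = 17/9.

17/9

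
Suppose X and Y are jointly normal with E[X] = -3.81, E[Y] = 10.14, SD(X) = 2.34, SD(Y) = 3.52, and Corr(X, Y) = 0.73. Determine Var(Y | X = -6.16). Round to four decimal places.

Var(Y | X=x) = (1 − ρ²)·σ_Y².
Var(Y | X=-6.16) = (3.52)²·(1 − (0.73)²) = 12.3904·0.4671 = 5.7876.

5.7876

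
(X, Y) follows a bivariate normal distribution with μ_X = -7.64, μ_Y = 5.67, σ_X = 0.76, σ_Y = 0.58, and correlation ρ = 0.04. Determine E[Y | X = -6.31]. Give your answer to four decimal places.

5.7106

For a bivariate normal, E[Y | X=x] = μ_Y + ρ·(σ_Y/σ_X)·(x − μ_X).
E[Y | X=-6.31] = 5.67 + (0.04)·(0.58/0.76)·(-6.31 − (-7.64)) = 5.67 + (0.030526)·(1.33) = 5.7106.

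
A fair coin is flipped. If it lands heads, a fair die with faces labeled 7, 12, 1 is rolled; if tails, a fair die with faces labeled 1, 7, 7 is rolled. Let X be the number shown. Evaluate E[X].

35/6

E[X | heads] = (7+12+1)/3 = 20/3.
E[X | tails] = (1+7+7)/3 = 5.
By the law of total expectation,
E[X] = (1/2)·(20/3) + (1/2)·(5) = 35/6.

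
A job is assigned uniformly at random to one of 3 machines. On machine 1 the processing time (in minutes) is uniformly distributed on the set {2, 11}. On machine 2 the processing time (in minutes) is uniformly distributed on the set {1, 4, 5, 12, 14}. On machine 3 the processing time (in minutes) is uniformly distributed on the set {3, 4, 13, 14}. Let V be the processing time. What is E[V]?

37/5

E[V | machine 1] = (2+11)/2 = 13/2.
E[V | machine 2] = (1+4+5+12+14)/5 = 36/5.
E[V | machine 3] = (3+4+13+14)/4 = 17/2.
By the law of total expectation,
E[V] = (1/3)·(13/2) + (1/3)·(36/5) + (1/3)·(17/2) = 37/5.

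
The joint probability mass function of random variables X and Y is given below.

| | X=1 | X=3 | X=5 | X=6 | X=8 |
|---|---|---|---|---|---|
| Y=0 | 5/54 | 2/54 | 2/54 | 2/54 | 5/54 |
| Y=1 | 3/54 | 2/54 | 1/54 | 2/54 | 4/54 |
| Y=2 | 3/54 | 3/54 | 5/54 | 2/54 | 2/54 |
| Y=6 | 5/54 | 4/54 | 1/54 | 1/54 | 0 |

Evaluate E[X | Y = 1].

P(Y = 1) = 2/9.
Summing X·P(X=x,Y=y) over the conditioning event gives 29/27.
E[X | Y = 1] = (29/27) / (2/9) = 29/6.

29/6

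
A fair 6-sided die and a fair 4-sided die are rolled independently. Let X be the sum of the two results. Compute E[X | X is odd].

P(X is odd) = 1/2.
Σ over the event: 3·1/12 + 5·1/6 + 7·1/6 + 9·1/12 = 3.
E[X | X is odd] = (3) / (1/2) = 6.

6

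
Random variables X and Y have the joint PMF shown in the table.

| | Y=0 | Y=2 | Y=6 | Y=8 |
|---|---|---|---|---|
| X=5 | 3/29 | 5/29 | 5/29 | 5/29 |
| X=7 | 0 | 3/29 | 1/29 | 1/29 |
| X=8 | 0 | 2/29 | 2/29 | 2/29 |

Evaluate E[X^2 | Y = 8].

151/4

P(Y = 8) = 8/29.
Σ X^2·P over the event = 25·(5/29) + 49·(1/29) + 64·(2/29) = 302/29.
E[X^2 | Y = 8] = (302/29) / (8/29) = 151/4.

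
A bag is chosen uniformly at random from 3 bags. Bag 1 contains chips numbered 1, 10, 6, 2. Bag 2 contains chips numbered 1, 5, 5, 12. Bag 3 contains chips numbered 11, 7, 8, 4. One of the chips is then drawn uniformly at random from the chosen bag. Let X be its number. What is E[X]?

E[X | bag 1] = (1+10+6+2)/4 = 19/4.
E[X | bag 2] = (1+5+5+12)/4 = 23/4.
E[X | bag 3] = (11+7+8+4)/4 = 15/2.
E[X] = (1/3)·(19/4) + (1/3)·(23/4) + (1/3)·(15/2) = 6.

6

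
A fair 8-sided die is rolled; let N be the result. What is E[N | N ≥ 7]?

Given N ≥ 7, N is equally likely to be any of {7, 8}.
E[N | N ≥ 7] = (7 + 8) / 2 = 15/2.

15/2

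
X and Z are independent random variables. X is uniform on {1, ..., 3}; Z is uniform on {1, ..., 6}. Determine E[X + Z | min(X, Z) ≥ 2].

13/2

Outcomes with min(X, Z) ≥ 2: (2,2), (2,3), (2,4), (2,5), (2,6), (3,2), (3,3), (3,4), (3,5), (3,6), each with probability 1/18.
E[X + Z | min(X, Z) ≥ 2] = (4 + 5 + 6 + 7 + 8 + 5 + 6 + 7 + 8 + 9) / 10 = 13/2.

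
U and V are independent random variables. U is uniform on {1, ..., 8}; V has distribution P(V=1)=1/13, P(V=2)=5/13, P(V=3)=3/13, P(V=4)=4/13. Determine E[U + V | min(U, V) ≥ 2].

P(min(U, V) ≥ 2) = 21/26.
Summing (U+V)·P(x,y) over outcomes with min(U, V) ≥ 2 gives 665/104.
E[U + V | min(U, V) ≥ 2] = (665/104) / (21/26) = 95/12.

95/12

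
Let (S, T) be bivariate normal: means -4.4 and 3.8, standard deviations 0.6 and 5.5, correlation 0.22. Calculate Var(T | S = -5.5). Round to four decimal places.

The conditional variance in a bivariate normal is σ_T²(1 − ρ²), independent of x.
Var(T | S=-5.5) = (5.5)²·(1 − (0.22)²) = 30.25·0.9516 = 28.7859.

28.7859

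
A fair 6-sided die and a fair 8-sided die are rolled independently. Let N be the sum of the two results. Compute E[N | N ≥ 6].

172/19

P(N ≥ 6) = 19/24.
E[N | N ≥ 6] = (43/6) / (19/24) = 172/19.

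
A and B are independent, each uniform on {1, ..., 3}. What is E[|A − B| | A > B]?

4/3

Outcomes with A > B: (2,1), (3,1), (3,2), each with probability 1/9.
E[|A − B| | A > B] = (1 + 2 + 1) / 3 = 4/3.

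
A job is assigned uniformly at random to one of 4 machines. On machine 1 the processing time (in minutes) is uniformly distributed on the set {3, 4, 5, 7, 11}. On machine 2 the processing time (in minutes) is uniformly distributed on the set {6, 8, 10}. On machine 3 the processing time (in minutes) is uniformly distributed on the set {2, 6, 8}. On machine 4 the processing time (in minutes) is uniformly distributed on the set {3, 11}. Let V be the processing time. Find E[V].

E[V | machine 1] = (3+4+5+7+11)/5 = 6.
E[V | machine 2] = (6+8+10)/3 = 8.
E[V | machine 3] = (2+6+8)/3 = 16/3.
E[V | machine 4] = (3+11)/2 = 7.
By the law of total expectation,
E[V] = (1/4)·(6) + (1/4)·(8) + (1/4)·(16/3) + (1/4)·(7) = 79/12.

79/12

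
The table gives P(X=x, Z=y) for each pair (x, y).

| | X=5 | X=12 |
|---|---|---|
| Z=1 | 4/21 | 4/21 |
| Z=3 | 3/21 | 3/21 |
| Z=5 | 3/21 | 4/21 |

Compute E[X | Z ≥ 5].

P(Z ≥ 5) = 1/3.
Σ X·P over the event = 5·(3/21) + 12·(4/21) = 3.
E[X | Z ≥ 5] = (3) / (1/3) = 9.

9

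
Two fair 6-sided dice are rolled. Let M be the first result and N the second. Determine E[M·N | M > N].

P(M > N) = 5/12.
Summing MN·P(x,y) over outcomes with M > N gives 175/36.
E[M·N | M > N] = (175/36) / (5/12) = 35/3.

35/3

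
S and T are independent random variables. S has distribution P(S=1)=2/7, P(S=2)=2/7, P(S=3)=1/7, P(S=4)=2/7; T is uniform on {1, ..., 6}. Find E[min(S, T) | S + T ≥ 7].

49/17

P(S + T ≥ 7) = 17/42.
Summing min(S,T)·P(x,y) over outcomes with S + T ≥ 7 gives 7/6.
E[min(S, T) | S + T ≥ 7] = (7/6) / (17/42) = 49/17.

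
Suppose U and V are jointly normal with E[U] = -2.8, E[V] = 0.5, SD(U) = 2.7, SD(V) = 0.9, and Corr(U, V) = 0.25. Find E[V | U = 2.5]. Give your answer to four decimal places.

The regression of V on U has slope ρ·σ_V/σ_U and passes through (μ_U, μ_V).
E[V | U=2.5] = 0.5 + (0.25)·(0.9/2.7)·(2.5 − (-2.8)) = 0.5 + (0.083333)·(5.3) = 0.9417.

0.9417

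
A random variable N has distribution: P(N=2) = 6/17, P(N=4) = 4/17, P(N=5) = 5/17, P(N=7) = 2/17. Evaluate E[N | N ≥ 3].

P(N ≥ 3) = 11/17.
Σ over the event: 4·4/17 + 5·5/17 + 7·2/17 = 55/17.
E[N | N ≥ 3] = (55/17) / (11/17) = 5.

5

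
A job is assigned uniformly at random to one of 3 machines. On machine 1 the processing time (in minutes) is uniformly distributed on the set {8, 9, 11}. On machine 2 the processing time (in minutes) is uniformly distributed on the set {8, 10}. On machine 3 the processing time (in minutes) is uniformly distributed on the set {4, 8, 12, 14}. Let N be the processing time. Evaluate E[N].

E[N | machine 1] = (8+9+11)/3 = 28/3.
E[N | machine 2] = (8+10)/2 = 9.
E[N | machine 3] = (4+8+12+14)/4 = 19/2.
E[N] = (1/3)·(28/3) + (1/3)·(9) + (1/3)·(19/2) = 167/18.

167/18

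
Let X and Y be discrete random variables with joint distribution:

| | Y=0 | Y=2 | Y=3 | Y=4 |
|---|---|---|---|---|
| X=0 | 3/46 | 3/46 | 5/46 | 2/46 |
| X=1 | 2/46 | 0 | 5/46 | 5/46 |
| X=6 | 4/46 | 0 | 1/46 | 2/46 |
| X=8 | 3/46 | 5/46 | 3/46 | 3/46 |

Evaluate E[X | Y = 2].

5

P(Y = 2) = 4/23.
Σ X·P over the event = 0·(3/46) + 8·(5/46) = 20/23.
E[X | Y = 2] = (20/23) / (4/23) = 5.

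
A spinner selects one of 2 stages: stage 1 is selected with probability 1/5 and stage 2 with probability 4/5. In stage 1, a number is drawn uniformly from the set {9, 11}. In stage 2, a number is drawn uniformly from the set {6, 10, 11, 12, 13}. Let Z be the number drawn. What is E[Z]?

258/25

E[Z | stage 1] = (9+11)/2 = 10.
E[Z | stage 2] = (6+10+11+12+13)/5 = 52/5.
By the law of total expectation,
E[Z] = (1/5)·(10) + (4/5)·(52/5) = 258/25.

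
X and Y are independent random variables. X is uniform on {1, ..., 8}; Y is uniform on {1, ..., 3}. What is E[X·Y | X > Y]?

191/18

P(X > Y) = 3/4.
Summing XY·P(x,y) over outcomes with X > Y gives 191/24.
E[X·Y | X > Y] = (191/24) / (3/4) = 191/18.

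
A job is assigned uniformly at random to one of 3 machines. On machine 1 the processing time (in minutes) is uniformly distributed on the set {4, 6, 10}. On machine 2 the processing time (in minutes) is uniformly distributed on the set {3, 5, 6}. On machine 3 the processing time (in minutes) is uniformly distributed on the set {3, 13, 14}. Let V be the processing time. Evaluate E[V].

64/9

E[V | machine 1] = (4+6+10)/3 = 20/3.
E[V | machine 2] = (3+5+6)/3 = 14/3.
E[V | machine 3] = (3+13+14)/3 = 10.
By the law of total expectation,
E[V] = (1/3)·(20/3) + (1/3)·(14/3) + (1/3)·(10) = 64/9.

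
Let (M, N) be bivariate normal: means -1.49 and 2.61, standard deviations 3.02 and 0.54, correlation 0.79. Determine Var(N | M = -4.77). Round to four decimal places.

The conditional variance in a bivariate normal is σ_N²(1 − ρ²), independent of x.
Var(N | M=-4.77) = (0.54)²·(1 − (0.79)²) = 0.2916·0.3759 = 0.1096.

0.1096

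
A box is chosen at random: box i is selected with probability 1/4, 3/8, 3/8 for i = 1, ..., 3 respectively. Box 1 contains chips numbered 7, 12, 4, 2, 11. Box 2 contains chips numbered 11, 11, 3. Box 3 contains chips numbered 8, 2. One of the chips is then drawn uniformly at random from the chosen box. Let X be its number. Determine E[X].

34/5

E[X | box 1] = (7+12+4+2+11)/5 = 36/5.
E[X | box 2] = (11+11+3)/3 = 25/3.
E[X | box 3] = (8+2)/2 = 5.
E[X] = (1/4)·(36/5) + (3/8)·(25/3) + (3/8)·(5) = 34/5.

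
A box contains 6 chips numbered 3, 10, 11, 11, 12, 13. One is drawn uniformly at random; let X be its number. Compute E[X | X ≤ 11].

P(X ≤ 11) = 2/3.
Σ over the event: 3·1/6 + 10·1/6 + 11·1/3 = 35/6.
E[X | X ≤ 11] = (35/6) / (2/3) = 35/4.

35/4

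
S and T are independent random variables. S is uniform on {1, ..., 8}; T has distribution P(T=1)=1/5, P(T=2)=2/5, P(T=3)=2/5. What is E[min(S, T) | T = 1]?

1

P(T = 1) = 1/5.
Summing min(S,T)·P(x,y) over outcomes with T = 1 gives 1/5.
E[min(S, T) | T = 1] = (1/5) / (1/5) = 1.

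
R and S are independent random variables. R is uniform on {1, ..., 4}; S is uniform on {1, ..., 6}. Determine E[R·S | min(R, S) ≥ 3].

Outcomes with min(R, S) ≥ 3: (3,3), (3,4), (3,5), (3,6), (4,3), (4,4), (4,5), (4,6), each with probability 1/24.
E[R·S | min(R, S) ≥ 3] = (9 + 12 + 15 + 18 + 12 + 16 + 20 + 24) / 8 = 63/4.

63/4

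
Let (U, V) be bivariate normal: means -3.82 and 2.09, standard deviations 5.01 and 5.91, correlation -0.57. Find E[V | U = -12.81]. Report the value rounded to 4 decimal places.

E[V | U=x] = μ_V + ρ(σ_V/σ_U)(x − μ_U) for jointly normal variables.
E[V | U=-12.81] = 2.09 + (-0.57)·(5.91/5.01)·(-12.81 − (-3.82)) = 2.09 + (-0.672395)·(-8.99) = 8.1348.

8.1348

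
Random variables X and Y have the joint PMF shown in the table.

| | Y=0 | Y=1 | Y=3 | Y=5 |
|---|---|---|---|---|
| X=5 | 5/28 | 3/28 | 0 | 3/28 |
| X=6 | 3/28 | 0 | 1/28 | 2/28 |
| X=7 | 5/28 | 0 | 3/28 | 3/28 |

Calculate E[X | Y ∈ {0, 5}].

6

P(Y ∈ {0, 5}) = 3/4.
Summing X·P(X=x,Y=y) over the conditioning event gives 9/2.
E[X | Y ∈ {0, 5}] = (9/2) / (3/4) = 6.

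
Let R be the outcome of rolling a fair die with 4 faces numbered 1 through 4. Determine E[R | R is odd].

Given R is odd, R is equally likely to be any of {1, 3}.
E[R | R is odd] = (1 + 3) / 2 = 2.

2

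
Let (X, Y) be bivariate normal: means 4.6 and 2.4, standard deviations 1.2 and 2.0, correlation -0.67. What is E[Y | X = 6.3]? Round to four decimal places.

The regression of Y on X has slope ρ·σ_Y/σ_X and passes through (μ_X, μ_Y).
E[Y | X=6.3] = 2.4 + (-0.67)·(2.0/1.2)·(6.3 − (4.6)) = 2.4 + (-1.11667)·(1.7) = 0.5017.

0.5017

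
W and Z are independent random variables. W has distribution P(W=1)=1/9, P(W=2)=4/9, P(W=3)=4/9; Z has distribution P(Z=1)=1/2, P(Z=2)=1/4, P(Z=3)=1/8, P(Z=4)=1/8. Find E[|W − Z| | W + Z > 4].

P(W + Z > 4) = 25/72.
Summing |W−Z|·P(x,y) over outcomes with W + Z > 4 gives 3/8.
E[|W − Z| | W + Z > 4] = (3/8) / (25/72) = 27/25.

27/25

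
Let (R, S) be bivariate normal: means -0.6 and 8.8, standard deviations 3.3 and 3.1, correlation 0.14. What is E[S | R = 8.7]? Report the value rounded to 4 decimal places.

10.0231

For a bivariate normal, E[S | R=x] = μ_S + ρ·(σ_S/σ_R)·(x − μ_R).
E[S | R=8.7] = 8.8 + (0.14)·(3.1/3.3)·(8.7 − (-0.6)) = 8.8 + (0.13152)·(9.3) = 10.0231.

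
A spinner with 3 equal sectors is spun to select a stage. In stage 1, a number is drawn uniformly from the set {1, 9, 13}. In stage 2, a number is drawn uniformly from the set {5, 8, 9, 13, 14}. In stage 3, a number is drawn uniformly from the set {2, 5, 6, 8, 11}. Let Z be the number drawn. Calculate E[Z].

358/45

E[Z | stage 1] = (1+9+13)/3 = 23/3.
E[Z | stage 2] = (5+8+9+13+14)/5 = 49/5.
E[Z | stage 3] = (2+5+6+8+11)/5 = 32/5.
By the law of total expectation,
E[Z] = (1/3)·(23/3) + (1/3)·(49/5) + (1/3)·(32/5) = 358/45.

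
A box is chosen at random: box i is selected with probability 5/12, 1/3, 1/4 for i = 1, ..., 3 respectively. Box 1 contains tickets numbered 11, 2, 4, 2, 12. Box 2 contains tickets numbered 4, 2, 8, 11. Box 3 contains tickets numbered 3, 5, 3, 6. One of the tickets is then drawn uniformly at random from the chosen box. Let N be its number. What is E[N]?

275/48

E[N | box 1] = (11+2+4+2+12)/5 = 31/5.
E[N | box 2] = (4+2+8+11)/4 = 25/4.
E[N | box 3] = (3+5+3+6)/4 = 17/4.
By the law of total expectation,
E[N] = (5/12)·(31/5) + (1/3)·(25/4) + (1/4)·(17/4) = 275/48.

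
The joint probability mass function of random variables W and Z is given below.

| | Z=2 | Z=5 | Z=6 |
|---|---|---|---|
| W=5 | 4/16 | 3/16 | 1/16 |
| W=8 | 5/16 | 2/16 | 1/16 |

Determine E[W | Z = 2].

P(Z = 2) = 9/16.
Σ W·P over the event = 5·(4/16) + 8·(5/16) = 15/4.
E[W | Z = 2] = (15/4) / (9/16) = 20/3.

20/3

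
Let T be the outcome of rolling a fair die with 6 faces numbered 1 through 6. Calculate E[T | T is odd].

3

Given T is odd, T is equally likely to be any of {1, 3, 5}.
E[T | T is odd] = (1 + 3 + 5) / 3 = 3.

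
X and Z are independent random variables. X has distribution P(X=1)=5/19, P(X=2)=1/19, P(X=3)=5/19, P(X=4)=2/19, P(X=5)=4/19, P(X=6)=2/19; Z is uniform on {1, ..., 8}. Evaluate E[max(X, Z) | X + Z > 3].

255/47

P(X + Z > 3) = 141/152.
Summing max(X,Z)·P(x,y) over outcomes with X + Z > 3 gives 765/152.
E[max(X, Z) | X + Z > 3] = (765/152) / (141/152) = 255/47.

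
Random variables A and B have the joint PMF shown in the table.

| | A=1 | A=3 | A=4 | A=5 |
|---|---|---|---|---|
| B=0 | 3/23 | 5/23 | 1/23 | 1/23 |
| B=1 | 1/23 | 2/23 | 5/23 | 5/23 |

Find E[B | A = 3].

P(A = 3) = 7/23.
Σ B·P over the event = 0·(5/23) + 1·(2/23) = 2/23.
E[B | A = 3] = (2/23) / (7/23) = 2/7.

2/7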